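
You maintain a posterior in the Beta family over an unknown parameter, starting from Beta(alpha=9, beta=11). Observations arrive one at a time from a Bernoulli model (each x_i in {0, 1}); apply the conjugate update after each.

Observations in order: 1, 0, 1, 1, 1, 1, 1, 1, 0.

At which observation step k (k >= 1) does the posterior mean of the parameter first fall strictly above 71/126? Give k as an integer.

k = 8

obs 1: x=1 → posterior Beta(10, 11)
obs 2: x=0 → posterior Beta(10, 12)
obs 3: x=1 → posterior Beta(11, 12)
obs 4: x=1 → posterior Beta(12, 12)
obs 5: x=1 → posterior Beta(13, 12)
obs 6: x=1 → posterior Beta(14, 12)
obs 7: x=1 → posterior Beta(15, 12)
obs 8: x=1 → posterior Beta(16, 12)
obs 9: x=0 → posterior Beta(16, 13)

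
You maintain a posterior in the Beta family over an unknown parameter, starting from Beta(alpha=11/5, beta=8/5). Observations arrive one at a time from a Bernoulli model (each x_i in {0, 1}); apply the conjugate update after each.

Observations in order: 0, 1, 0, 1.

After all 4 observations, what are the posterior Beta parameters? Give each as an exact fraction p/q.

obs 1: x=0 → posterior Beta(11/5, 13/5)
obs 2: x=1 → posterior Beta(16/5, 13/5)
obs 3: x=0 → posterior Beta(16/5, 18/5)
obs 4: x=1 → posterior Beta(21/5, 18/5)

alpha=21/5, beta=18/5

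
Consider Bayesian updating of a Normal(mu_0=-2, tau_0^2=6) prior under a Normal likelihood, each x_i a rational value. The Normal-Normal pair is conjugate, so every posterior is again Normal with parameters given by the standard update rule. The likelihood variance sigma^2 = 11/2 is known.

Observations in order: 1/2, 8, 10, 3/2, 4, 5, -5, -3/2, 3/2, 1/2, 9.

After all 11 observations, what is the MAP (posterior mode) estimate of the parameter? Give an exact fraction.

380/143

obs 1: x=1/2 → posterior Normal(-16/23, 66/23)
obs 2: x=8 → posterior Normal(16/7, 66/35)
obs 3: x=10 → posterior Normal(200/47, 66/47)
obs 4: x=3/2 → posterior Normal(218/59, 66/59)
obs 5: x=4 → posterior Normal(266/71, 66/71)
obs 6: x=5 → posterior Normal(326/83, 66/83)
obs 7: x=-5 → posterior Normal(14/5, 66/95)
obs 8: x=-3/2 → posterior Normal(248/107, 66/107)
obs 9: x=3/2 → posterior Normal(38/17, 66/119)
obs 10: x=1/2 → posterior Normal(272/131, 66/131)
obs 11: x=9 → posterior Normal(380/143, 6/13)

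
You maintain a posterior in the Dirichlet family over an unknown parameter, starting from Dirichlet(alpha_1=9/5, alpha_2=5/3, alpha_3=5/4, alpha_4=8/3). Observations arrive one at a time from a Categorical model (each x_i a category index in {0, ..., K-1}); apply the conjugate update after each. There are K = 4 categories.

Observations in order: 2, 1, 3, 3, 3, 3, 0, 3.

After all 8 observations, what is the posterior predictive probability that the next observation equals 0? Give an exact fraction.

obs 1: x=2 → posterior Dirichlet(9/5, 5/3, 9/4, 8/3)
obs 2: x=1 → posterior Dirichlet(9/5, 8/3, 9/4, 8/3)
obs 3: x=3 → posterior Dirichlet(9/5, 8/3, 9/4, 11/3)
obs 4: x=3 → posterior Dirichlet(9/5, 8/3, 9/4, 14/3)
obs 5: x=3 → posterior Dirichlet(9/5, 8/3, 9/4, 17/3)
obs 6: x=3 → posterior Dirichlet(9/5, 8/3, 9/4, 20/3)
obs 7: x=0 → posterior Dirichlet(14/5, 8/3, 9/4, 20/3)
obs 8: x=3 → posterior Dirichlet(14/5, 8/3, 9/4, 23/3)

168/923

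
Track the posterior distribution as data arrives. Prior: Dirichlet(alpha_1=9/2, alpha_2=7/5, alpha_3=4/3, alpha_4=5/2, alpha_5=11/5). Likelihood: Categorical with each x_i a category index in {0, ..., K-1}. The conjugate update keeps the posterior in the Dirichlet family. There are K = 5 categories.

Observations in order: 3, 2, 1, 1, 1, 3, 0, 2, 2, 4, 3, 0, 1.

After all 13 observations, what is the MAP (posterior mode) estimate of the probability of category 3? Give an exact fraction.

obs 1: x=3 → posterior Dirichlet(9/2, 7/5, 4/3, 7/2, 11/5)
obs 2: x=2 → posterior Dirichlet(9/2, 7/5, 7/3, 7/2, 11/5)
obs 3: x=1 → posterior Dirichlet(9/2, 12/5, 7/3, 7/2, 11/5)
obs 4: x=1 → posterior Dirichlet(9/2, 17/5, 7/3, 7/2, 11/5)
obs 5: x=1 → posterior Dirichlet(9/2, 22/5, 7/3, 7/2, 11/5)
obs 6: x=3 → posterior Dirichlet(9/2, 22/5, 7/3, 9/2, 11/5)
obs 7: x=0 → posterior Dirichlet(11/2, 22/5, 7/3, 9/2, 11/5)
obs 8: x=2 → posterior Dirichlet(11/2, 22/5, 10/3, 9/2, 11/5)
obs 9: x=2 → posterior Dirichlet(11/2, 22/5, 13/3, 9/2, 11/5)
obs 10: x=4 → posterior Dirichlet(11/2, 22/5, 13/3, 9/2, 16/5)
obs 11: x=3 → posterior Dirichlet(11/2, 22/5, 13/3, 11/2, 16/5)
obs 12: x=0 → posterior Dirichlet(13/2, 22/5, 13/3, 11/2, 16/5)
obs 13: x=1 → posterior Dirichlet(13/2, 27/5, 13/3, 11/2, 16/5)

135/598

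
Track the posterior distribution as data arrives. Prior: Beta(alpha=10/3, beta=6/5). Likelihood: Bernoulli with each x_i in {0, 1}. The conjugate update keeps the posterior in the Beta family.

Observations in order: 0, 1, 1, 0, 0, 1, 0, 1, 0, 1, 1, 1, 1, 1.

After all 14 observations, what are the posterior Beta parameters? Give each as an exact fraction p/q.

alpha=37/3, beta=31/5

obs 1: x=0 → posterior Beta(10/3, 11/5)
obs 2: x=1 → posterior Beta(13/3, 11/5)
obs 3: x=1 → posterior Beta(16/3, 11/5)
obs 4: x=0 → posterior Beta(16/3, 16/5)
obs 5: x=0 → posterior Beta(16/3, 21/5)
obs 6: x=1 → posterior Beta(19/3, 21/5)
obs 7: x=0 → posterior Beta(19/3, 26/5)
obs 8: x=1 → posterior Beta(22/3, 26/5)
obs 9: x=0 → posterior Beta(22/3, 31/5)
obs 10: x=1 → posterior Beta(25/3, 31/5)
obs 11: x=1 → posterior Beta(28/3, 31/5)
obs 12: x=1 → posterior Beta(31/3, 31/5)
obs 13: x=1 → posterior Beta(34/3, 31/5)
obs 14: x=1 → posterior Beta(37/3, 31/5)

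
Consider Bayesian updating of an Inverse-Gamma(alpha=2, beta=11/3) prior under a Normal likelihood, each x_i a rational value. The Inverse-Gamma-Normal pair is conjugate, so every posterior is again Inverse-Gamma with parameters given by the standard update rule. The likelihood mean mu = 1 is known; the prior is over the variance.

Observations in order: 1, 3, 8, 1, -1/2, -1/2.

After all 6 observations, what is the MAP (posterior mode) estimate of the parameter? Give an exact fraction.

obs 1: x=1 → posterior Inverse-Gamma(5/2, 11/3)
obs 2: x=3 → posterior Inverse-Gamma(3, 17/3)
obs 3: x=8 → posterior Inverse-Gamma(7/2, 181/6)
obs 4: x=1 → posterior Inverse-Gamma(4, 181/6)
obs 5: x=-1/2 → posterior Inverse-Gamma(9/2, 751/24)
obs 6: x=-1/2 → posterior Inverse-Gamma(5, 389/12)

389/72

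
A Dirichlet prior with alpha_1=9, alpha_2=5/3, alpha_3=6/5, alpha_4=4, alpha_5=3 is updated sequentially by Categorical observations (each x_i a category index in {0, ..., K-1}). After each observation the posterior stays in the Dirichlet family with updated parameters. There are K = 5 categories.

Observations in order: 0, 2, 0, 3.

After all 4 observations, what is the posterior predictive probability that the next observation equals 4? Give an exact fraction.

45/343

obs 1: x=0 → posterior Dirichlet(10, 5/3, 6/5, 4, 3)
obs 2: x=2 → posterior Dirichlet(10, 5/3, 11/5, 4, 3)
obs 3: x=0 → posterior Dirichlet(11, 5/3, 11/5, 4, 3)
obs 4: x=3 → posterior Dirichlet(11, 5/3, 11/5, 5, 3)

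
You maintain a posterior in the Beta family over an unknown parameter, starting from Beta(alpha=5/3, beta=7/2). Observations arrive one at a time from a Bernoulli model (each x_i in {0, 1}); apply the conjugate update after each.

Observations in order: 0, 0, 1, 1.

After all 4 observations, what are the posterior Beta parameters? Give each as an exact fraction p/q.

obs 1: x=0 → posterior Beta(5/3, 9/2)
obs 2: x=0 → posterior Beta(5/3, 11/2)
obs 3: x=1 → posterior Beta(8/3, 11/2)
obs 4: x=1 → posterior Beta(11/3, 11/2)

alpha=11/3, beta=11/2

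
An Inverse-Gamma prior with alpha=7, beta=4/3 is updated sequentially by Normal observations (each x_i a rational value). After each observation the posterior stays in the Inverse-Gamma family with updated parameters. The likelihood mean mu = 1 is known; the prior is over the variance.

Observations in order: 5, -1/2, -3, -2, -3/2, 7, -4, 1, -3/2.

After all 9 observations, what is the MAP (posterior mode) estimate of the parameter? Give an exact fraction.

obs 1: x=5 → posterior Inverse-Gamma(15/2, 28/3)
obs 2: x=-1/2 → posterior Inverse-Gamma(8, 251/24)
obs 3: x=-3 → posterior Inverse-Gamma(17/2, 443/24)
obs 4: x=-2 → posterior Inverse-Gamma(9, 551/24)
obs 5: x=-3/2 → posterior Inverse-Gamma(19/2, 313/12)
obs 6: x=7 → posterior Inverse-Gamma(10, 529/12)
obs 7: x=-4 → posterior Inverse-Gamma(21/2, 679/12)
obs 8: x=1 → posterior Inverse-Gamma(11, 679/12)
obs 9: x=-3/2 → posterior Inverse-Gamma(23/2, 1433/24)

1433/300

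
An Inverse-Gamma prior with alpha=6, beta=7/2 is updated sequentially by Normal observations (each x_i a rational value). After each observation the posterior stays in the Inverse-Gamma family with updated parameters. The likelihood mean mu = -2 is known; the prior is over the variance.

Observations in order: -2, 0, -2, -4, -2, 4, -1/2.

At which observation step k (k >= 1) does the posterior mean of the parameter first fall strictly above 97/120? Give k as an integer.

obs 1: x=-2 → posterior Inverse-Gamma(13/2, 7/2)
obs 2: x=0 → posterior Inverse-Gamma(7, 11/2)
obs 3: x=-2 → posterior Inverse-Gamma(15/2, 11/2)
obs 4: x=-4 → posterior Inverse-Gamma(8, 15/2)
obs 5: x=-2 → posterior Inverse-Gamma(17/2, 15/2)
obs 6: x=4 → posterior Inverse-Gamma(9, 51/2)
obs 7: x=-1/2 → posterior Inverse-Gamma(19/2, 213/8)

k = 2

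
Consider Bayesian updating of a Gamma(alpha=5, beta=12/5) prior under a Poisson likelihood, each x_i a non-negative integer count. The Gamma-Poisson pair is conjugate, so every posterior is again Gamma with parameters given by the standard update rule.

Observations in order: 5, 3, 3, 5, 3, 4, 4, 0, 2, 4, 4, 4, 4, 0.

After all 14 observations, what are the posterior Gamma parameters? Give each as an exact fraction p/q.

obs 1: x=5 → posterior Gamma(10, 17/5)
obs 2: x=3 → posterior Gamma(13, 22/5)
obs 3: x=3 → posterior Gamma(16, 27/5)
obs 4: x=5 → posterior Gamma(21, 32/5)
obs 5: x=3 → posterior Gamma(24, 37/5)
obs 6: x=4 → posterior Gamma(28, 42/5)
obs 7: x=4 → posterior Gamma(32, 47/5)
obs 8: x=0 → posterior Gamma(32, 52/5)
obs 9: x=2 → posterior Gamma(34, 57/5)
obs 10: x=4 → posterior Gamma(38, 62/5)
obs 11: x=4 → posterior Gamma(42, 67/5)
obs 12: x=4 → posterior Gamma(46, 72/5)
obs 13: x=4 → posterior Gamma(50, 77/5)
obs 14: x=0 → posterior Gamma(50, 82/5)

alpha=50, beta=82/5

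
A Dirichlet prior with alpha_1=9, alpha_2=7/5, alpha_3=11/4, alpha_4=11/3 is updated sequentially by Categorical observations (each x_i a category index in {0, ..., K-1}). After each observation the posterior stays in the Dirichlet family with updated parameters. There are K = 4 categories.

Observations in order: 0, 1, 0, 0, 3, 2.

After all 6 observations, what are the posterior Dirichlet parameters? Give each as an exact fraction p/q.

alpha_1=12, alpha_2=12/5, alpha_3=15/4, alpha_4=14/3

obs 1: x=0 → posterior Dirichlet(10, 7/5, 11/4, 11/3)
obs 2: x=1 → posterior Dirichlet(10, 12/5, 11/4, 11/3)
obs 3: x=0 → posterior Dirichlet(11, 12/5, 11/4, 11/3)
obs 4: x=0 → posterior Dirichlet(12, 12/5, 11/4, 11/3)
obs 5: x=3 → posterior Dirichlet(12, 12/5, 11/4, 14/3)
obs 6: x=2 → posterior Dirichlet(12, 12/5, 15/4, 14/3)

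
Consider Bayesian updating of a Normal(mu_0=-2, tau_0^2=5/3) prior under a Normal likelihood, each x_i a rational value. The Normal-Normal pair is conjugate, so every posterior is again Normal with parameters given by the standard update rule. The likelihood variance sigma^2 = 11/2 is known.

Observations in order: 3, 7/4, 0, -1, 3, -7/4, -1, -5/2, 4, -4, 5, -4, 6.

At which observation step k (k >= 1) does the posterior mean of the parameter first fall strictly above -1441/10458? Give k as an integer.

k = 5

obs 1: x=3 → posterior Normal(-36/43, 55/43)
obs 2: x=7/4 → posterior Normal(-37/106, 55/53)
obs 3: x=0 → posterior Normal(-37/126, 55/63)
obs 4: x=-1 → posterior Normal(-57/146, 55/73)
obs 5: x=3 → posterior Normal(3/166, 55/83)
obs 6: x=-7/4 → posterior Normal(-16/93, 55/93)
obs 7: x=-1 → posterior Normal(-26/103, 55/103)
obs 8: x=-5/2 → posterior Normal(-51/113, 55/113)
obs 9: x=4 → posterior Normal(-11/123, 55/123)
obs 10: x=-4 → posterior Normal(-51/133, 55/133)
obs 11: x=5 → posterior Normal(-1/143, 5/13)
obs 12: x=-4 → posterior Normal(-41/153, 55/153)
obs 13: x=6 → posterior Normal(19/163, 55/163)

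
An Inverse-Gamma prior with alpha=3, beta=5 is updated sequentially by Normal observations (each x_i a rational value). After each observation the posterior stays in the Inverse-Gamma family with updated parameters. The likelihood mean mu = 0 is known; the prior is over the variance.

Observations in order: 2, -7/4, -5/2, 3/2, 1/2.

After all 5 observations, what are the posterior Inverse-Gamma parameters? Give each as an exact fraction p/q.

alpha=11/2, beta=413/32

obs 1: x=2 → posterior Inverse-Gamma(7/2, 7)
obs 2: x=-7/4 → posterior Inverse-Gamma(4, 273/32)
obs 3: x=-5/2 → posterior Inverse-Gamma(9/2, 373/32)
obs 4: x=3/2 → posterior Inverse-Gamma(5, 409/32)
obs 5: x=1/2 → posterior Inverse-Gamma(11/2, 413/32)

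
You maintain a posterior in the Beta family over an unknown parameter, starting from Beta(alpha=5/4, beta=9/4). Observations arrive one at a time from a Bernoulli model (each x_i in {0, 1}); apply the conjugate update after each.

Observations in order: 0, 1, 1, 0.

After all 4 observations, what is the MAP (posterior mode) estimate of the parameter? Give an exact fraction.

obs 1: x=0 → posterior Beta(5/4, 13/4)
obs 2: x=1 → posterior Beta(9/4, 13/4)
obs 3: x=1 → posterior Beta(13/4, 13/4)
obs 4: x=0 → posterior Beta(13/4, 17/4)

9/22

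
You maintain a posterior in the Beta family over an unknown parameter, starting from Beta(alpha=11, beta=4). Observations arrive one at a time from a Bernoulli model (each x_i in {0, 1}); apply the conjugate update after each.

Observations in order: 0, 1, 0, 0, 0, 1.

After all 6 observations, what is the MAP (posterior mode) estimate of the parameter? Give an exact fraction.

obs 1: x=0 → posterior Beta(11, 5)
obs 2: x=1 → posterior Beta(12, 5)
obs 3: x=0 → posterior Beta(12, 6)
obs 4: x=0 → posterior Beta(12, 7)
obs 5: x=0 → posterior Beta(12, 8)
obs 6: x=1 → posterior Beta(13, 8)

12/19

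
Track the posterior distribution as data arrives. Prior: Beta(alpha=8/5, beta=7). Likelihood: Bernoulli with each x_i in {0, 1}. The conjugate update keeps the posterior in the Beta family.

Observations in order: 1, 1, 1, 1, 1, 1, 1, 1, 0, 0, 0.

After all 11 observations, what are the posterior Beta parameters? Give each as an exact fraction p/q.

alpha=48/5, beta=10

obs 1: x=1 → posterior Beta(13/5, 7)
obs 2: x=1 → posterior Beta(18/5, 7)
obs 3: x=1 → posterior Beta(23/5, 7)
obs 4: x=1 → posterior Beta(28/5, 7)
obs 5: x=1 → posterior Beta(33/5, 7)
obs 6: x=1 → posterior Beta(38/5, 7)
obs 7: x=1 → posterior Beta(43/5, 7)
obs 8: x=1 → posterior Beta(48/5, 7)
obs 9: x=0 → posterior Beta(48/5, 8)
obs 10: x=0 → posterior Beta(48/5, 9)
obs 11: x=0 → posterior Beta(48/5, 10)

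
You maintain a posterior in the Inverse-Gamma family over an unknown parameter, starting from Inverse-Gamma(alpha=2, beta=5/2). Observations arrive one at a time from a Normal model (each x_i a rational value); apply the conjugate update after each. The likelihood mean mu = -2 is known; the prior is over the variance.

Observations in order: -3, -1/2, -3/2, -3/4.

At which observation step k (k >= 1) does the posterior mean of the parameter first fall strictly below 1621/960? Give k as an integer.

obs 1: x=-3 → posterior Inverse-Gamma(5/2, 3)
obs 2: x=-1/2 → posterior Inverse-Gamma(3, 33/8)
obs 3: x=-3/2 → posterior Inverse-Gamma(7/2, 17/4)
obs 4: x=-3/4 → posterior Inverse-Gamma(4, 161/32)

k = 4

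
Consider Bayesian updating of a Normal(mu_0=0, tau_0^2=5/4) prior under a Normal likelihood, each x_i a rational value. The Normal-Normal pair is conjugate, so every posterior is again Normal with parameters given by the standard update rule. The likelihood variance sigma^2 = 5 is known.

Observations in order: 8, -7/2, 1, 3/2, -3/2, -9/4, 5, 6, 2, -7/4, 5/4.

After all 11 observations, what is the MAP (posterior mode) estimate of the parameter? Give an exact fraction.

21/20

obs 1: x=8 → posterior Normal(8/5, 1)
obs 2: x=-7/2 → posterior Normal(3/4, 5/6)
obs 3: x=1 → posterior Normal(11/14, 5/7)
obs 4: x=3/2 → posterior Normal(7/8, 5/8)
obs 5: x=-3/2 → posterior Normal(11/18, 5/9)
obs 6: x=-9/4 → posterior Normal(13/40, 1/2)
obs 7: x=5 → posterior Normal(3/4, 5/11)
obs 8: x=6 → posterior Normal(19/16, 5/12)
obs 9: x=2 → posterior Normal(5/4, 5/13)
obs 10: x=-7/4 → posterior Normal(29/28, 5/14)
obs 11: x=5/4 → posterior Normal(21/20, 1/3)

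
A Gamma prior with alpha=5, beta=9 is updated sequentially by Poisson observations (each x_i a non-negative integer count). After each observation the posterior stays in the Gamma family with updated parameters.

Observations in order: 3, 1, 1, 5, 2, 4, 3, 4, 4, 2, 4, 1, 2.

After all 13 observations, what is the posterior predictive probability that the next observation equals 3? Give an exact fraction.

obs 1: x=3 → posterior Gamma(8, 10)
obs 2: x=1 → posterior Gamma(9, 11)
obs 3: x=1 → posterior Gamma(10, 12)
obs 4: x=5 → posterior Gamma(15, 13)
obs 5: x=2 → posterior Gamma(17, 14)
obs 6: x=4 → posterior Gamma(21, 15)
obs 7: x=3 → posterior Gamma(24, 16)
obs 8: x=4 → posterior Gamma(28, 17)
obs 9: x=4 → posterior Gamma(32, 18)
obs 10: x=2 → posterior Gamma(34, 19)
obs 11: x=4 → posterior Gamma(38, 20)
obs 12: x=1 → posterior Gamma(39, 21)
obs 13: x=2 → posterior Gamma(41, 22)

135107751384557518676182476540873164090434849854149573476352/824185149135487077883465900577270766354751717380230010246241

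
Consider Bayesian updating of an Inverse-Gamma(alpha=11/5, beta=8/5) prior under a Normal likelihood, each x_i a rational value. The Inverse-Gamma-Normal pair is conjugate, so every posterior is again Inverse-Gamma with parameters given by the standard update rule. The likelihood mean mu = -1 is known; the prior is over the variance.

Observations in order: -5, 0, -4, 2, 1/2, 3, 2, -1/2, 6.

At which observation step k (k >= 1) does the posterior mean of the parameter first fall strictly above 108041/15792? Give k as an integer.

obs 1: x=-5 → posterior Inverse-Gamma(27/10, 48/5)
obs 2: x=0 → posterior Inverse-Gamma(16/5, 101/10)
obs 3: x=-4 → posterior Inverse-Gamma(37/10, 73/5)
obs 4: x=2 → posterior Inverse-Gamma(21/5, 191/10)
obs 5: x=1/2 → posterior Inverse-Gamma(47/10, 809/40)
obs 6: x=3 → posterior Inverse-Gamma(26/5, 1129/40)
obs 7: x=2 → posterior Inverse-Gamma(57/10, 1309/40)
obs 8: x=-1/2 → posterior Inverse-Gamma(31/5, 657/20)
obs 9: x=6 → posterior Inverse-Gamma(67/10, 1147/20)

k = 7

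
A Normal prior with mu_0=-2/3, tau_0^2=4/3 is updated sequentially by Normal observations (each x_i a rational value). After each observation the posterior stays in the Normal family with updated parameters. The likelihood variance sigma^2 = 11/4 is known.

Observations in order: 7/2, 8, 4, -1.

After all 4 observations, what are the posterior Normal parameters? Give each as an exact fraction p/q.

mu_0=210/97, tau_0^2=44/97

obs 1: x=7/2 → posterior Normal(34/49, 44/49)
obs 2: x=8 → posterior Normal(162/65, 44/65)
obs 3: x=4 → posterior Normal(226/81, 44/81)
obs 4: x=-1 → posterior Normal(210/97, 44/97)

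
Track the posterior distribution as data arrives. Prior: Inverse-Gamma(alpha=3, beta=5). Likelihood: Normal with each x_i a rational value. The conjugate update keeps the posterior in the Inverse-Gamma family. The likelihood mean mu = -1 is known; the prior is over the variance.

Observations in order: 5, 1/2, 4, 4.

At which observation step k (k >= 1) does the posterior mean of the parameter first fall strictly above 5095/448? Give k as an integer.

k = 4

obs 1: x=5 → posterior Inverse-Gamma(7/2, 23)
obs 2: x=1/2 → posterior Inverse-Gamma(4, 193/8)
obs 3: x=4 → posterior Inverse-Gamma(9/2, 293/8)
obs 4: x=4 → posterior Inverse-Gamma(5, 393/8)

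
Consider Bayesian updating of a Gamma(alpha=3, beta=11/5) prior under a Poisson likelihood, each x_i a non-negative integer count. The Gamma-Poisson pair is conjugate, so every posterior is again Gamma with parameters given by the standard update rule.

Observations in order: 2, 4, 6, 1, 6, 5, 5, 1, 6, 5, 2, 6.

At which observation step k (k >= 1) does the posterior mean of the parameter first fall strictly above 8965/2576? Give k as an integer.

obs 1: x=2 → posterior Gamma(5, 16/5)
obs 2: x=4 → posterior Gamma(9, 21/5)
obs 3: x=6 → posterior Gamma(15, 26/5)
obs 4: x=1 → posterior Gamma(16, 31/5)
obs 5: x=6 → posterior Gamma(22, 36/5)
obs 6: x=5 → posterior Gamma(27, 41/5)
obs 7: x=5 → posterior Gamma(32, 46/5)
obs 8: x=1 → posterior Gamma(33, 51/5)
obs 9: x=6 → posterior Gamma(39, 56/5)
obs 10: x=5 → posterior Gamma(44, 61/5)
obs 11: x=2 → posterior Gamma(46, 66/5)
obs 12: x=6 → posterior Gamma(52, 71/5)

k = 9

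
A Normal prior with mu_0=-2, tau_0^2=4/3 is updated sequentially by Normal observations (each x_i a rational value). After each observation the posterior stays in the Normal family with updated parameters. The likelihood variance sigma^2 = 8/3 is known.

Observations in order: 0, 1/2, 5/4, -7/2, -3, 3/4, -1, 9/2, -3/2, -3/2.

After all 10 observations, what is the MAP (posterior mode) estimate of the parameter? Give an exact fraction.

-5/8

obs 1: x=0 → posterior Normal(-4/3, 8/9)
obs 2: x=1/2 → posterior Normal(-7/8, 2/3)
obs 3: x=5/4 → posterior Normal(-9/20, 8/15)
obs 4: x=-7/2 → posterior Normal(-23/24, 4/9)
obs 5: x=-3 → posterior Normal(-5/4, 8/21)
obs 6: x=3/4 → posterior Normal(-1, 1/3)
obs 7: x=-1 → posterior Normal(-1, 8/27)
obs 8: x=9/2 → posterior Normal(-9/20, 4/15)
obs 9: x=-3/2 → posterior Normal(-6/11, 8/33)
obs 10: x=-3/2 → posterior Normal(-5/8, 2/9)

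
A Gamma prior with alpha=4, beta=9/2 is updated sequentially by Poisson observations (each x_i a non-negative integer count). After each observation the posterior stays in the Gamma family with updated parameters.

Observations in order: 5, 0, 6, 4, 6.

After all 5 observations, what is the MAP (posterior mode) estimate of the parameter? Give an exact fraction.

48/19

obs 1: x=5 → posterior Gamma(9, 11/2)
obs 2: x=0 → posterior Gamma(9, 13/2)
obs 3: x=6 → posterior Gamma(15, 15/2)
obs 4: x=4 → posterior Gamma(19, 17/2)
obs 5: x=6 → posterior Gamma(25, 19/2)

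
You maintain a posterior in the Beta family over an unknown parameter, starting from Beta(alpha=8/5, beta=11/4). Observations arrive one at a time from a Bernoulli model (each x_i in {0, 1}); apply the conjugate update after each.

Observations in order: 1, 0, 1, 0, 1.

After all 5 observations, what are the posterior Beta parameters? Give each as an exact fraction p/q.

obs 1: x=1 → posterior Beta(13/5, 11/4)
obs 2: x=0 → posterior Beta(13/5, 15/4)
obs 3: x=1 → posterior Beta(18/5, 15/4)
obs 4: x=0 → posterior Beta(18/5, 19/4)
obs 5: x=1 → posterior Beta(23/5, 19/4)

alpha=23/5, beta=19/4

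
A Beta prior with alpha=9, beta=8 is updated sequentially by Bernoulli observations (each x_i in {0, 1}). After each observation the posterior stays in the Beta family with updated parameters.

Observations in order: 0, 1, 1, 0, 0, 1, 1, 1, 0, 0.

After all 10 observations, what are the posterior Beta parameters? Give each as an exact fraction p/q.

alpha=14, beta=13

obs 1: x=0 → posterior Beta(9, 9)
obs 2: x=1 → posterior Beta(10, 9)
obs 3: x=1 → posterior Beta(11, 9)
obs 4: x=0 → posterior Beta(11, 10)
obs 5: x=0 → posterior Beta(11, 11)
obs 6: x=1 → posterior Beta(12, 11)
obs 7: x=1 → posterior Beta(13, 11)
obs 8: x=1 → posterior Beta(14, 11)
obs 9: x=0 → posterior Beta(14, 12)
obs 10: x=0 → posterior Beta(14, 13)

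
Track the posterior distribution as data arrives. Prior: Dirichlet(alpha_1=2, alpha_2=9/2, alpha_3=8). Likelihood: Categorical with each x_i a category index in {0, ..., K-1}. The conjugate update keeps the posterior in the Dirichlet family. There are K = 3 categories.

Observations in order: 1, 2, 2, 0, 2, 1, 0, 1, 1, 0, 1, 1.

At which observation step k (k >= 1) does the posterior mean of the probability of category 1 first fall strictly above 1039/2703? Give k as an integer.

k = 12

obs 1: x=1 → posterior Dirichlet(2, 11/2, 8)
obs 2: x=2 → posterior Dirichlet(2, 11/2, 9)
obs 3: x=2 → posterior Dirichlet(2, 11/2, 10)
obs 4: x=0 → posterior Dirichlet(3, 11/2, 10)
obs 5: x=2 → posterior Dirichlet(3, 11/2, 11)
obs 6: x=1 → posterior Dirichlet(3, 13/2, 11)
obs 7: x=0 → posterior Dirichlet(4, 13/2, 11)
obs 8: x=1 → posterior Dirichlet(4, 15/2, 11)
obs 9: x=1 → posterior Dirichlet(4, 17/2, 11)
obs 10: x=0 → posterior Dirichlet(5, 17/2, 11)
obs 11: x=1 → posterior Dirichlet(5, 19/2, 11)
obs 12: x=1 → posterior Dirichlet(5, 21/2, 11)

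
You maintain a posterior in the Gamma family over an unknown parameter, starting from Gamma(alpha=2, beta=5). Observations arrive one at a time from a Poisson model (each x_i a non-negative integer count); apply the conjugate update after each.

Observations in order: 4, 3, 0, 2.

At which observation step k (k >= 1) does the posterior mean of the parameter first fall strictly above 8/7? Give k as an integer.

k = 2

obs 1: x=4 → posterior Gamma(6, 6)
obs 2: x=3 → posterior Gamma(9, 7)
obs 3: x=0 → posterior Gamma(9, 8)
obs 4: x=2 → posterior Gamma(11, 9)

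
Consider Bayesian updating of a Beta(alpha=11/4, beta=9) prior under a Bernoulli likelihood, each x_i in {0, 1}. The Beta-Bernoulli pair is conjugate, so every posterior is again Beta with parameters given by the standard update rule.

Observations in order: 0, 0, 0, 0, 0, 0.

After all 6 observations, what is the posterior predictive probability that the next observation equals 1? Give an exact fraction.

obs 1: x=0 → posterior Beta(11/4, 10)
obs 2: x=0 → posterior Beta(11/4, 11)
obs 3: x=0 → posterior Beta(11/4, 12)
obs 4: x=0 → posterior Beta(11/4, 13)
obs 5: x=0 → posterior Beta(11/4, 14)
obs 6: x=0 → posterior Beta(11/4, 15)

11/71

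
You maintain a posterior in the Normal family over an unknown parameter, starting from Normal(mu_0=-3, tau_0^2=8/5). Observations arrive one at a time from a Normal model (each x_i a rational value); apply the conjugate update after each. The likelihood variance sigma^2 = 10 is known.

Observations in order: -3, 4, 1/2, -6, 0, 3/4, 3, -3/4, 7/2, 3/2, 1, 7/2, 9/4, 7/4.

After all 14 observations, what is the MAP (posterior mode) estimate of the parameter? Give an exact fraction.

-1/3

obs 1: x=-3 → posterior Normal(-3, 40/29)
obs 2: x=4 → posterior Normal(-71/33, 40/33)
obs 3: x=1/2 → posterior Normal(-69/37, 40/37)
obs 4: x=-6 → posterior Normal(-93/41, 40/41)
obs 5: x=0 → posterior Normal(-31/15, 8/9)
obs 6: x=3/4 → posterior Normal(-90/49, 40/49)
obs 7: x=3 → posterior Normal(-78/53, 40/53)
obs 8: x=-3/4 → posterior Normal(-27/19, 40/57)
obs 9: x=7/2 → posterior Normal(-67/61, 40/61)
obs 10: x=3/2 → posterior Normal(-61/65, 8/13)
obs 11: x=1 → posterior Normal(-19/23, 40/69)
obs 12: x=7/2 → posterior Normal(-43/73, 40/73)
obs 13: x=9/4 → posterior Normal(-34/77, 40/77)
obs 14: x=7/4 → posterior Normal(-1/3, 40/81)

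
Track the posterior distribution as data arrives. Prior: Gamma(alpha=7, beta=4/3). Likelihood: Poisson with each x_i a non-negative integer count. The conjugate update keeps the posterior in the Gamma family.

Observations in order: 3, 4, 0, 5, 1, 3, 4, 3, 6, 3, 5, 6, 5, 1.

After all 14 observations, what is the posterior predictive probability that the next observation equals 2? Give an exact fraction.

2670643573821991569434901352312563862489736125859064089686501477808131016504725306565109944942592/15355876181909280421724151687580911741041895655149613132104515881830657073678671819100413262089943

obs 1: x=3 → posterior Gamma(10, 7/3)
obs 2: x=4 → posterior Gamma(14, 10/3)
obs 3: x=0 → posterior Gamma(14, 13/3)
obs 4: x=5 → posterior Gamma(19, 16/3)
obs 5: x=1 → posterior Gamma(20, 19/3)
obs 6: x=3 → posterior Gamma(23, 22/3)
obs 7: x=4 → posterior Gamma(27, 25/3)
obs 8: x=3 → posterior Gamma(30, 28/3)
obs 9: x=6 → posterior Gamma(36, 31/3)
obs 10: x=3 → posterior Gamma(39, 34/3)
obs 11: x=5 → posterior Gamma(44, 37/3)
obs 12: x=6 → posterior Gamma(50, 40/3)
obs 13: x=5 → posterior Gamma(55, 43/3)
obs 14: x=1 → posterior Gamma(56, 46/3)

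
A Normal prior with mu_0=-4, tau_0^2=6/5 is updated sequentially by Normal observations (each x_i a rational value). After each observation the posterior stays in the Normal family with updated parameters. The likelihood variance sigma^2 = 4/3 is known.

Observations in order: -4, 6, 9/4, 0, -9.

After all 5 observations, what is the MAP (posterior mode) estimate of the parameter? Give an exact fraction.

-331/220

obs 1: x=-4 → posterior Normal(-4, 12/19)
obs 2: x=6 → posterior Normal(-11/14, 3/7)
obs 3: x=9/4 → posterior Normal(-7/148, 12/37)
obs 4: x=0 → posterior Normal(-7/184, 6/23)
obs 5: x=-9 → posterior Normal(-331/220, 12/55)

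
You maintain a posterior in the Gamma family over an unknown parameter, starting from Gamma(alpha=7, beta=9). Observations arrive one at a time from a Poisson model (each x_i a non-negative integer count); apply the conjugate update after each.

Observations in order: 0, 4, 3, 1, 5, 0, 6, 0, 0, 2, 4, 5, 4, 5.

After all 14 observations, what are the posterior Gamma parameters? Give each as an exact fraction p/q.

alpha=46, beta=23

obs 1: x=0 → posterior Gamma(7, 10)
obs 2: x=4 → posterior Gamma(11, 11)
obs 3: x=3 → posterior Gamma(14, 12)
obs 4: x=1 → posterior Gamma(15, 13)
obs 5: x=5 → posterior Gamma(20, 14)
obs 6: x=0 → posterior Gamma(20, 15)
obs 7: x=6 → posterior Gamma(26, 16)
obs 8: x=0 → posterior Gamma(26, 17)
obs 9: x=0 → posterior Gamma(26, 18)
obs 10: x=2 → posterior Gamma(28, 19)
obs 11: x=4 → posterior Gamma(32, 20)
obs 12: x=5 → posterior Gamma(37, 21)
obs 13: x=4 → posterior Gamma(41, 22)
obs 14: x=5 → posterior Gamma(46, 23)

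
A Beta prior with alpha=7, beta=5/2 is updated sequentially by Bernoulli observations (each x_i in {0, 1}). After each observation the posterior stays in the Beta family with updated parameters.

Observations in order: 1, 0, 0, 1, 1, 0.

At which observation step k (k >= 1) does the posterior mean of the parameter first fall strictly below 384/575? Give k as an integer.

k = 3

obs 1: x=1 → posterior Beta(8, 5/2)
obs 2: x=0 → posterior Beta(8, 7/2)
obs 3: x=0 → posterior Beta(8, 9/2)
obs 4: x=1 → posterior Beta(9, 9/2)
obs 5: x=1 → posterior Beta(10, 9/2)
obs 6: x=0 → posterior Beta(10, 11/2)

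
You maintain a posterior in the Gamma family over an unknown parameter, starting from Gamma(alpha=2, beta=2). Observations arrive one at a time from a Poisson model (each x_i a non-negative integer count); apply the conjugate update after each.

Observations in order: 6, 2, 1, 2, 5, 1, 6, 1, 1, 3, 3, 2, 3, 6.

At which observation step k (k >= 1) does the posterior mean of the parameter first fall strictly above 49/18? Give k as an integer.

k = 7

obs 1: x=6 → posterior Gamma(8, 3)
obs 2: x=2 → posterior Gamma(10, 4)
obs 3: x=1 → posterior Gamma(11, 5)
obs 4: x=2 → posterior Gamma(13, 6)
obs 5: x=5 → posterior Gamma(18, 7)
obs 6: x=1 → posterior Gamma(19, 8)
obs 7: x=6 → posterior Gamma(25, 9)
obs 8: x=1 → posterior Gamma(26, 10)
obs 9: x=1 → posterior Gamma(27, 11)
obs 10: x=3 → posterior Gamma(30, 12)
obs 11: x=3 → posterior Gamma(33, 13)
obs 12: x=2 → posterior Gamma(35, 14)
obs 13: x=3 → posterior Gamma(38, 15)
obs 14: x=6 → posterior Gamma(44, 16)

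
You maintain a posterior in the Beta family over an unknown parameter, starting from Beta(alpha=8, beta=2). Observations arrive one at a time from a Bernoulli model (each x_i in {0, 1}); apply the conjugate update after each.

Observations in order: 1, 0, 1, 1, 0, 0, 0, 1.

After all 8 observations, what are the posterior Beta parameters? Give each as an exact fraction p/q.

alpha=12, beta=6

obs 1: x=1 → posterior Beta(9, 2)
obs 2: x=0 → posterior Beta(9, 3)
obs 3: x=1 → posterior Beta(10, 3)
obs 4: x=1 → posterior Beta(11, 3)
obs 5: x=0 → posterior Beta(11, 4)
obs 6: x=0 → posterior Beta(11, 5)
obs 7: x=0 → posterior Beta(11, 6)
obs 8: x=1 → posterior Beta(12, 6)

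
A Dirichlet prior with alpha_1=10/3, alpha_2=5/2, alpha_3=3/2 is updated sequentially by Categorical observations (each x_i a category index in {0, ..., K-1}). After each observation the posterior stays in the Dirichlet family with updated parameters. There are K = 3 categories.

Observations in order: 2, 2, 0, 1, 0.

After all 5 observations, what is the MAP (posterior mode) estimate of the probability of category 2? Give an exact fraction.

obs 1: x=2 → posterior Dirichlet(10/3, 5/2, 5/2)
obs 2: x=2 → posterior Dirichlet(10/3, 5/2, 7/2)
obs 3: x=0 → posterior Dirichlet(13/3, 5/2, 7/2)
obs 4: x=1 → posterior Dirichlet(13/3, 7/2, 7/2)
obs 5: x=0 → posterior Dirichlet(16/3, 7/2, 7/2)

15/56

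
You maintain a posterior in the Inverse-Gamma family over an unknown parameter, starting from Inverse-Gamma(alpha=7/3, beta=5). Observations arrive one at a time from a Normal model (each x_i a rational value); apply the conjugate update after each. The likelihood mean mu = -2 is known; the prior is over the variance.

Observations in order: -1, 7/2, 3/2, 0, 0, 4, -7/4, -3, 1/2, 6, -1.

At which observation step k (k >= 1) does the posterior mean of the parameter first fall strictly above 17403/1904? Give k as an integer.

obs 1: x=-1 → posterior Inverse-Gamma(17/6, 11/2)
obs 2: x=7/2 → posterior Inverse-Gamma(10/3, 165/8)
obs 3: x=3/2 → posterior Inverse-Gamma(23/6, 107/4)
obs 4: x=0 → posterior Inverse-Gamma(13/3, 115/4)
obs 5: x=0 → posterior Inverse-Gamma(29/6, 123/4)
obs 6: x=4 → posterior Inverse-Gamma(16/3, 195/4)
obs 7: x=-7/4 → posterior Inverse-Gamma(35/6, 1561/32)
obs 8: x=-3 → posterior Inverse-Gamma(19/3, 1577/32)
obs 9: x=1/2 → posterior Inverse-Gamma(41/6, 1677/32)
obs 10: x=6 → posterior Inverse-Gamma(22/3, 2701/32)
obs 11: x=-1 → posterior Inverse-Gamma(47/6, 2717/32)

k = 3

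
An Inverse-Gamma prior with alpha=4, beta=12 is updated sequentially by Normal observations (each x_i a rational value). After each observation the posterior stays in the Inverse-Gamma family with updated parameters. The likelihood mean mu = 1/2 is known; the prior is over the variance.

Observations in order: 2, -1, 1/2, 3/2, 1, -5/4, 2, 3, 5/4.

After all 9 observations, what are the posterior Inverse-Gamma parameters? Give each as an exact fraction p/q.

obs 1: x=2 → posterior Inverse-Gamma(9/2, 105/8)
obs 2: x=-1 → posterior Inverse-Gamma(5, 57/4)
obs 3: x=1/2 → posterior Inverse-Gamma(11/2, 57/4)
obs 4: x=3/2 → posterior Inverse-Gamma(6, 59/4)
obs 5: x=1 → posterior Inverse-Gamma(13/2, 119/8)
obs 6: x=-5/4 → posterior Inverse-Gamma(7, 525/32)
obs 7: x=2 → posterior Inverse-Gamma(15/2, 561/32)
obs 8: x=3 → posterior Inverse-Gamma(8, 661/32)
obs 9: x=5/4 → posterior Inverse-Gamma(17/2, 335/16)

alpha=17/2, beta=335/16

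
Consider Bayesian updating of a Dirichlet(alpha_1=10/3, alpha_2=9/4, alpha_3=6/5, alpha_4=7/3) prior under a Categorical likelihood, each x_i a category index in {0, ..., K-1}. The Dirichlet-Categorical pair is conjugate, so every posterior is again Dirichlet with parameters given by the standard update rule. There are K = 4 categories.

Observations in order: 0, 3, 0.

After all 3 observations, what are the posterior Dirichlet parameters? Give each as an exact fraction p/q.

alpha_1=16/3, alpha_2=9/4, alpha_3=6/5, alpha_4=10/3

obs 1: x=0 → posterior Dirichlet(13/3, 9/4, 6/5, 7/3)
obs 2: x=3 → posterior Dirichlet(13/3, 9/4, 6/5, 10/3)
obs 3: x=0 → posterior Dirichlet(16/3, 9/4, 6/5, 10/3)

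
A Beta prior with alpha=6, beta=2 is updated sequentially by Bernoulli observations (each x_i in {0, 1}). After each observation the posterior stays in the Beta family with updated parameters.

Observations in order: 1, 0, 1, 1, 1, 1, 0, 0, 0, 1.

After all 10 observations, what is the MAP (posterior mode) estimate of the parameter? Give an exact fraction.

obs 1: x=1 → posterior Beta(7, 2)
obs 2: x=0 → posterior Beta(7, 3)
obs 3: x=1 → posterior Beta(8, 3)
obs 4: x=1 → posterior Beta(9, 3)
obs 5: x=1 → posterior Beta(10, 3)
obs 6: x=1 → posterior Beta(11, 3)
obs 7: x=0 → posterior Beta(11, 4)
obs 8: x=0 → posterior Beta(11, 5)
obs 9: x=0 → posterior Beta(11, 6)
obs 10: x=1 → posterior Beta(12, 6)

11/16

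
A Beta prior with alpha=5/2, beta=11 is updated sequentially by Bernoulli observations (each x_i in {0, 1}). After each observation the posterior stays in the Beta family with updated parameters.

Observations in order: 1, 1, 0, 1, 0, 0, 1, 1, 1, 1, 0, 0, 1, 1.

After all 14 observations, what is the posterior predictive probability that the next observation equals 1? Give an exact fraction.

obs 1: x=1 → posterior Beta(7/2, 11)
obs 2: x=1 → posterior Beta(9/2, 11)
obs 3: x=0 → posterior Beta(9/2, 12)
obs 4: x=1 → posterior Beta(11/2, 12)
obs 5: x=0 → posterior Beta(11/2, 13)
obs 6: x=0 → posterior Beta(11/2, 14)
obs 7: x=1 → posterior Beta(13/2, 14)
obs 8: x=1 → posterior Beta(15/2, 14)
obs 9: x=1 → posterior Beta(17/2, 14)
obs 10: x=1 → posterior Beta(19/2, 14)
obs 11: x=0 → posterior Beta(19/2, 15)
obs 12: x=0 → posterior Beta(19/2, 16)
obs 13: x=1 → posterior Beta(21/2, 16)
obs 14: x=1 → posterior Beta(23/2, 16)

23/55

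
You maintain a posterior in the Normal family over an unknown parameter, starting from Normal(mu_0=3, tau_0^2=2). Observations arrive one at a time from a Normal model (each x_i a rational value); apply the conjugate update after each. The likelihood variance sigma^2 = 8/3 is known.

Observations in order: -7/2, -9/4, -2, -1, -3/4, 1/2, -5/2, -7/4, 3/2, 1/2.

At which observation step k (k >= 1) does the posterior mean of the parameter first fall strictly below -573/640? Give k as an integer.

obs 1: x=-7/2 → posterior Normal(3/14, 8/7)
obs 2: x=-9/4 → posterior Normal(-21/40, 4/5)
obs 3: x=-2 → posterior Normal(-45/52, 8/13)
obs 4: x=-1 → posterior Normal(-57/64, 1/2)
obs 5: x=-3/4 → posterior Normal(-33/38, 8/19)
obs 6: x=1/2 → posterior Normal(-15/22, 4/11)
obs 7: x=-5/2 → posterior Normal(-9/10, 8/25)
obs 8: x=-7/4 → posterior Normal(-111/112, 2/7)
obs 9: x=3/2 → posterior Normal(-3/4, 8/31)
obs 10: x=1/2 → posterior Normal(-87/136, 4/17)

k = 7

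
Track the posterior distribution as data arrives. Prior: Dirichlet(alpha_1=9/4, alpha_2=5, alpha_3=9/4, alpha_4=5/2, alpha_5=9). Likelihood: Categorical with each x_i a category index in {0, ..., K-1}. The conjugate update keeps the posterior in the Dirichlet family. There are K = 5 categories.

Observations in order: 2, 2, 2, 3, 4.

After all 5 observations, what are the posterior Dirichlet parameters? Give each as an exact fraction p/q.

alpha_1=9/4, alpha_2=5, alpha_3=21/4, alpha_4=7/2, alpha_5=10

obs 1: x=2 → posterior Dirichlet(9/4, 5, 13/4, 5/2, 9)
obs 2: x=2 → posterior Dirichlet(9/4, 5, 17/4, 5/2, 9)
obs 3: x=2 → posterior Dirichlet(9/4, 5, 21/4, 5/2, 9)
obs 4: x=3 → posterior Dirichlet(9/4, 5, 21/4, 7/2, 9)
obs 5: x=4 → posterior Dirichlet(9/4, 5, 21/4, 7/2, 10)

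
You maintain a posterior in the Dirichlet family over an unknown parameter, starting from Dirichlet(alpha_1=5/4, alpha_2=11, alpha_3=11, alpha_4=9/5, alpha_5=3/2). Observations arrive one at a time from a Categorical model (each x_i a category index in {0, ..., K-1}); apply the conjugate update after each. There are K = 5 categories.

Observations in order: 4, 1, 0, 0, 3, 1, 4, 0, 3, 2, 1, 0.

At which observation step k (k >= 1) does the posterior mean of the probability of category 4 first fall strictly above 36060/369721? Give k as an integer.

k = 7

obs 1: x=4 → posterior Dirichlet(5/4, 11, 11, 9/5, 5/2)
obs 2: x=1 → posterior Dirichlet(5/4, 12, 11, 9/5, 5/2)
obs 3: x=0 → posterior Dirichlet(9/4, 12, 11, 9/5, 5/2)
obs 4: x=0 → posterior Dirichlet(13/4, 12, 11, 9/5, 5/2)
obs 5: x=3 → posterior Dirichlet(13/4, 12, 11, 14/5, 5/2)
obs 6: x=1 → posterior Dirichlet(13/4, 13, 11, 14/5, 5/2)
obs 7: x=4 → posterior Dirichlet(13/4, 13, 11, 14/5, 7/2)
obs 8: x=0 → posterior Dirichlet(17/4, 13, 11, 14/5, 7/2)
obs 9: x=3 → posterior Dirichlet(17/4, 13, 11, 19/5, 7/2)
obs 10: x=2 → posterior Dirichlet(17/4, 13, 12, 19/5, 7/2)
obs 11: x=1 → posterior Dirichlet(17/4, 14, 12, 19/5, 7/2)
obs 12: x=0 → posterior Dirichlet(21/4, 14, 12, 19/5, 7/2)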